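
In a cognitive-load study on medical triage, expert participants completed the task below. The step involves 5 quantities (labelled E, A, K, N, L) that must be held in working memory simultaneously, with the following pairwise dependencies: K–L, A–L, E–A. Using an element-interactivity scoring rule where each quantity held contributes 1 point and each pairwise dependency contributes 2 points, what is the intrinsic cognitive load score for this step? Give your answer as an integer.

Count of quantities held simultaneously: 5.
Count of pairwise dependencies listed: 3.
Element contribution: 5 × 1 = 5.
Interaction contribution: 3 × 2 = 6.
Intrinsic load = 5 + 6 = 11.

11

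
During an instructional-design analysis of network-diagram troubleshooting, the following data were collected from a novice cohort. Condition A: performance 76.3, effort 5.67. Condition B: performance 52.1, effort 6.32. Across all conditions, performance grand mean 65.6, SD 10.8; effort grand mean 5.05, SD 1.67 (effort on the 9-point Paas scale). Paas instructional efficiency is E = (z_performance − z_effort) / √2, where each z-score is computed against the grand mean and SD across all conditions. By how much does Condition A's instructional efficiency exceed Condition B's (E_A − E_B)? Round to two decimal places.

1.86

Condition A: z_P = (76.3 − 65.6)/10.8 = 0.9907; z_E = (5.67 − 5.05)/1.67 = 0.3713; E_A = (0.9907 − 0.3713)/√2 = 0.4380.
Condition B: z_P = (52.1 − 65.6)/10.8 = -1.2500; z_E = (6.32 − 5.05)/1.67 = 0.7605; E_B = (-1.2500 − 0.7605)/√2 = -1.4216.
E_A − E_B = 0.4380 − (-1.4216) = 1.8596 ≈ 1.86.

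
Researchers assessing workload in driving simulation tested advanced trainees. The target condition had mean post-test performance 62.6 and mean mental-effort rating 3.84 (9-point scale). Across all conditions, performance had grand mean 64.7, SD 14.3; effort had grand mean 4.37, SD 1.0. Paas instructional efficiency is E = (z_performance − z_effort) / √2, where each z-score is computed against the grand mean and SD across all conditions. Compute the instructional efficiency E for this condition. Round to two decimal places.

z_performance = (62.6 − 64.7) / 14.3 = -2.1000 / 14.3 = -0.1469.
z_effort = (3.84 − 4.37) / 1.0 = -0.5300 / 1.0 = -0.5300.
z_P − z_E = -0.1469 − (-0.5300) = 0.3831.
E = 0.3831 / √2 = 0.3831 / 1.41421 = 0.2709 ≈ 0.27.

0.27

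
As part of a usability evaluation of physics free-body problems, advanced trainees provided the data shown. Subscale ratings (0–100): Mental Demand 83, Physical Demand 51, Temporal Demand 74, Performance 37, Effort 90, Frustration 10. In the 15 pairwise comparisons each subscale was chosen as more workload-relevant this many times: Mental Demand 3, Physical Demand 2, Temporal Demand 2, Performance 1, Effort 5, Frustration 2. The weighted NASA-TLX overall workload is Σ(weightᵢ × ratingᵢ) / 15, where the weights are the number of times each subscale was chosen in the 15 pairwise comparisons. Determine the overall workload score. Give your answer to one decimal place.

67.1

The tallies are the weights (they sum to 15).
Weighted sum = 3·83 + 2·51 + 2·74 + 1·37 + 5·90 + 2·10
            = 249 + 102 + 148 + 37 + 450 + 20 = 1006.
Overall workload = 1006 / 15 = 67.0667 ≈ 67.1.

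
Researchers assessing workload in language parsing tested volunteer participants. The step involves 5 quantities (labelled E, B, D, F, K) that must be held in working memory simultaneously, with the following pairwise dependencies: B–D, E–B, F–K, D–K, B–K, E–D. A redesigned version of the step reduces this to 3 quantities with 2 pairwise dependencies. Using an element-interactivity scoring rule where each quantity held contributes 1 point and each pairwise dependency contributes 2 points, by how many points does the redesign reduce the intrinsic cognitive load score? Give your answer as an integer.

10

Original: 5 × 1 + 6 × 2 = 5 + 12 = 17.
Redesigned: 3 × 1 + 2 × 2 = 3 + 4 = 7.
Reduction = 17 − 7 = 10.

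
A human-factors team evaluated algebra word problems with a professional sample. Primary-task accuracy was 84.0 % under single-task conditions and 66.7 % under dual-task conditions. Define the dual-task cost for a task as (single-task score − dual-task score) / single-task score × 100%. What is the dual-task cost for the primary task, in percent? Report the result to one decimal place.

Cost = (84.0 − 66.7) / 84.0 × 100%
     = 17.3000 / 84.0 × 100% = 20.5952%.
≈ 20.6%.

20.6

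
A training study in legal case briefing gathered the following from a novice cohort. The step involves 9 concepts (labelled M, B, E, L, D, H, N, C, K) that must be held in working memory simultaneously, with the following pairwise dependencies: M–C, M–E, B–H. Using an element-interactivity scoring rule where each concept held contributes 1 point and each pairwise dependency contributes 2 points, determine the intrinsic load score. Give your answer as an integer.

15

Count of concepts held simultaneously: 9.
Count of pairwise dependencies listed: 3.
Element contribution: 9 × 1 = 9.
Interaction contribution: 3 × 2 = 6.
Intrinsic load = 9 + 6 = 15.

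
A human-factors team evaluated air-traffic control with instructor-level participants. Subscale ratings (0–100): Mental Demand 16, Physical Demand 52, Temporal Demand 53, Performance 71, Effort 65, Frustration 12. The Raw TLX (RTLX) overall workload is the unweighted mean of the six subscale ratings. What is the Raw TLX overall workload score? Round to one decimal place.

44.8

Sum of ratings = 16 + 52 + 53 + 71 + 65 + 12 = 269.
RTLX = 269 / 6 = 44.8333 ≈ 44.8.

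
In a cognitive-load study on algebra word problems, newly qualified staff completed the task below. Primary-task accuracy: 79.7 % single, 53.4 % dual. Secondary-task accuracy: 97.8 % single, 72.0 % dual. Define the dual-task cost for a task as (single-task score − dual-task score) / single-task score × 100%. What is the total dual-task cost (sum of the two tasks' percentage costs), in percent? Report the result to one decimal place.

Primary cost = (79.7 − 53.4) / 79.7 × 100% = 32.9987%.
Secondary cost = (97.8 − 72.0) / 97.8 × 100% = 26.3804%.
Total = 32.9987% + 26.3804% = 59.3791% ≈ 59.4%.

59.4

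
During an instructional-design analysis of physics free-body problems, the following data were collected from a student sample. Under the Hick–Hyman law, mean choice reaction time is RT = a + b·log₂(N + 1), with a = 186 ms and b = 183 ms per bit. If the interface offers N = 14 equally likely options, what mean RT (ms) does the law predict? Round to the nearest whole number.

log₂(14 + 1) = log₂(15) = 3.9069.
RT = 186 + 183 × 3.9069 = 186 + 714.9627 = 900.9627 ms.
≈ 901 ms.

901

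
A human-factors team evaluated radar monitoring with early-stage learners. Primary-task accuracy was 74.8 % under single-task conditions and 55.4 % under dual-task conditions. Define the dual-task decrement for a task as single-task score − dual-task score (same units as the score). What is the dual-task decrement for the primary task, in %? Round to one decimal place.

19.4

Decrement = 74.8 − 55.4 = 19.4000 % ≈ 19.4 %.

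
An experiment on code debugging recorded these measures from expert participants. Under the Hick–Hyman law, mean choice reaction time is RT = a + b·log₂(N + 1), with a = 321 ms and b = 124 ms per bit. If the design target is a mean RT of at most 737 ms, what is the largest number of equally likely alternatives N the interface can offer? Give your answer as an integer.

9

Set 321 + 124·log₂(N + 1) ≤ 737.
log₂(N + 1) ≤ (737 − 321) / 124 = 3.3548.
N + 1 ≤ 2^3.3548 = 10.2305.
N ≤ 9.2305, so the largest integer N is 9.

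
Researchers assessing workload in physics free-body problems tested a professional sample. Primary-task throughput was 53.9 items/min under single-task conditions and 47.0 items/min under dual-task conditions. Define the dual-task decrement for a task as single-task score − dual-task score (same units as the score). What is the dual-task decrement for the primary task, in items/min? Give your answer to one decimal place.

Decrement = 53.9 − 47.0 = 6.9000 items/min ≈ 6.9 items/min.

6.9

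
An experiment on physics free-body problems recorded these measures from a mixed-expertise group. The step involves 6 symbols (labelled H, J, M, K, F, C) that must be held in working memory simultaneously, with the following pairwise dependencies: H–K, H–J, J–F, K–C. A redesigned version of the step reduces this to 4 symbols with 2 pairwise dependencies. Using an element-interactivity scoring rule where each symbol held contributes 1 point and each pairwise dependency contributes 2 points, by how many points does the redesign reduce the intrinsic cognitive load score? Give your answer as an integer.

6

Original: 6 × 1 + 4 × 2 = 6 + 8 = 14.
Redesigned: 4 × 1 + 2 × 2 = 4 + 4 = 8.
Reduction = 14 − 8 = 6.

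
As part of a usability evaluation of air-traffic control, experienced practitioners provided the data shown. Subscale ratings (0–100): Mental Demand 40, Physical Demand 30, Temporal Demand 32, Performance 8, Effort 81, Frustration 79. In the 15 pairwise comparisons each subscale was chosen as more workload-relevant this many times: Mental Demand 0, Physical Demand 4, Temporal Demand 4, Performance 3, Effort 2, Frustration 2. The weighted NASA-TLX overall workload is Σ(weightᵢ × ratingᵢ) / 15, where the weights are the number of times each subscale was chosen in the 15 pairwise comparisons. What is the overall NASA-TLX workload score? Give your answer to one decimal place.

The tallies are the weights (they sum to 15).
Weighted sum = 0·40 + 4·30 + 4·32 + 3·8 + 2·81 + 2·79
            = 0 + 120 + 128 + 24 + 162 + 158 = 592.
Overall workload = 592 / 15 = 39.4667 ≈ 39.5.

39.5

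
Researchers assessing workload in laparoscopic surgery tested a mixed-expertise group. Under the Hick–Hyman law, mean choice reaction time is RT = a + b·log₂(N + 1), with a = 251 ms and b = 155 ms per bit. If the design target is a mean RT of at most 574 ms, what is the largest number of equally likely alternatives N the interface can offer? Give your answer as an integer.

Set 251 + 155·log₂(N + 1) ≤ 574.
log₂(N + 1) ≤ (574 − 251) / 155 = 2.0839.
N + 1 ≤ 2^2.0839 = 4.2395.
N ≤ 3.2395, so the largest integer N is 3.

3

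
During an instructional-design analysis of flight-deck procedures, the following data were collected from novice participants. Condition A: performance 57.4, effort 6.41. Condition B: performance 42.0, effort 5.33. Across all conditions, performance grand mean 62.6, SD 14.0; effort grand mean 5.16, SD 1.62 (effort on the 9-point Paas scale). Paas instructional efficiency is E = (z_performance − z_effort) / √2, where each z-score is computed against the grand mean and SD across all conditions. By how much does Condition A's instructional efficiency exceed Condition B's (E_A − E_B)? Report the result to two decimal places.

Condition A: z_P = (57.4 − 62.6)/14.0 = -0.3714; z_E = (6.41 − 5.16)/1.62 = 0.7716; E_A = (-0.3714 − 0.7716)/√2 = -0.8082.
Condition B: z_P = (42.0 − 62.6)/14.0 = -1.4714; z_E = (5.33 − 5.16)/1.62 = 0.1049; E_B = (-1.4714 − 0.1049)/√2 = -1.1146.
E_A − E_B = -0.8082 − (-1.1146) = 0.3064 ≈ 0.31.

0.31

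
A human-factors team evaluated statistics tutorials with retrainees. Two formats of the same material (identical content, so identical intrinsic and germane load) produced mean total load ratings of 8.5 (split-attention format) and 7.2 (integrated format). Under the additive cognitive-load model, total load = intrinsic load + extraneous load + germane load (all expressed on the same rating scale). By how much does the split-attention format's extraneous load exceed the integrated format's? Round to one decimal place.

Intrinsic and germane load are equal across formats, so the difference in total load equals the difference in extraneous load.
Extraneous-load difference = 8.5 − 7.2 = 1.3.

1.3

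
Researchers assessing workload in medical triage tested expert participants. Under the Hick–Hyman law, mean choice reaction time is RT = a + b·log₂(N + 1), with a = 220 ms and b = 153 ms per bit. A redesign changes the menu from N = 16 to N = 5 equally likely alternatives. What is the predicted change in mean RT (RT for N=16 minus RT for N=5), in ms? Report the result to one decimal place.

RT(16) = 220 + 153·log₂(17) = 220 + 153·4.0875 = 845.3875 ms.
RT(5) = 220 + 153·log₂(6) = 220 + 153·2.5850 = 615.5050 ms.
Difference = 845.3875 − 615.5050 = 229.8825 ≈ 229.9 ms.

229.9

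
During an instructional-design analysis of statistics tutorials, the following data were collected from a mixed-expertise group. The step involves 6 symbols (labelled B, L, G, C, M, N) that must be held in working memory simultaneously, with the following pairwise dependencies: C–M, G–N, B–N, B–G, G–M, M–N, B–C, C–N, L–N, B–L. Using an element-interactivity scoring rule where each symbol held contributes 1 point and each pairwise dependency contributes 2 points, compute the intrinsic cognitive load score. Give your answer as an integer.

26

Count of symbols held simultaneously: 6.
Count of pairwise dependencies listed: 10.
Element contribution: 6 × 1 = 6.
Interaction contribution: 10 × 2 = 20.
Intrinsic load = 6 + 20 = 26.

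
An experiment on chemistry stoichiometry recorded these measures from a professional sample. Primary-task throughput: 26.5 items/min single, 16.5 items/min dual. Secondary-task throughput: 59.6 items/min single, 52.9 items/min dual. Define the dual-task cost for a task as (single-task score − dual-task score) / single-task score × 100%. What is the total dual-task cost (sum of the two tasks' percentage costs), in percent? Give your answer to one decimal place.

Primary cost = (26.5 − 16.5) / 26.5 × 100% = 37.7358%.
Secondary cost = (59.6 − 52.9) / 59.6 × 100% = 11.2416%.
Total = 37.7358% + 11.2416% = 48.9774% ≈ 49.0%.

49.0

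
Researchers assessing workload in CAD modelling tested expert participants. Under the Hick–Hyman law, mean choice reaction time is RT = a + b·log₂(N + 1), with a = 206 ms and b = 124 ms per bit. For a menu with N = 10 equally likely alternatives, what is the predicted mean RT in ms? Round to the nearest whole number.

log₂(10 + 1) = log₂(11) = 3.4594.
RT = 206 + 124 × 3.4594 = 206 + 428.9656 = 634.9656 ms.
≈ 635 ms.

635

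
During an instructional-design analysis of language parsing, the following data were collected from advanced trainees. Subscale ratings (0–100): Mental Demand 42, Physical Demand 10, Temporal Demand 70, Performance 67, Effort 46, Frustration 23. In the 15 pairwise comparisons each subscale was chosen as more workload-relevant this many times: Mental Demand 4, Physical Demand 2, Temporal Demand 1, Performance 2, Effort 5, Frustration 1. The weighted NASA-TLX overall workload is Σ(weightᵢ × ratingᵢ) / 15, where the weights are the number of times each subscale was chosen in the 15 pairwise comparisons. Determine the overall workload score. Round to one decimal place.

The tallies are the weights (they sum to 15).
Weighted sum = 4·42 + 2·10 + 1·70 + 2·67 + 5·46 + 1·23
            = 168 + 20 + 70 + 134 + 230 + 23 = 645.
Overall workload = 645 / 15 = 43.0000 ≈ 43.0.

43.0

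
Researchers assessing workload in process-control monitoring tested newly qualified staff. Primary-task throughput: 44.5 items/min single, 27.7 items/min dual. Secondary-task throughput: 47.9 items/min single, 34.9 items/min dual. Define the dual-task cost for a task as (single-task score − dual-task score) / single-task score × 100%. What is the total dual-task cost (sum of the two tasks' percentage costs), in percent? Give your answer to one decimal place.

64.9

Primary cost = (44.5 − 27.7) / 44.5 × 100% = 37.7528%.
Secondary cost = (47.9 − 34.9) / 47.9 × 100% = 27.1399%.
Total = 37.7528% + 27.1399% = 64.8927% ≈ 64.9%.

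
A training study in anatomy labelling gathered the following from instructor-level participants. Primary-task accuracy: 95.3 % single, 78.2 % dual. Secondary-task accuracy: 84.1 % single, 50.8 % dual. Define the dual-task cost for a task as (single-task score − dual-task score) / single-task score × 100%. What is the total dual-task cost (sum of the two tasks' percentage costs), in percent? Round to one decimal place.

Primary cost = (95.3 − 78.2) / 95.3 × 100% = 17.9433%.
Secondary cost = (84.1 − 50.8) / 84.1 × 100% = 39.5957%.
Total = 17.9433% + 39.5957% = 57.5390% ≈ 57.5%.

57.5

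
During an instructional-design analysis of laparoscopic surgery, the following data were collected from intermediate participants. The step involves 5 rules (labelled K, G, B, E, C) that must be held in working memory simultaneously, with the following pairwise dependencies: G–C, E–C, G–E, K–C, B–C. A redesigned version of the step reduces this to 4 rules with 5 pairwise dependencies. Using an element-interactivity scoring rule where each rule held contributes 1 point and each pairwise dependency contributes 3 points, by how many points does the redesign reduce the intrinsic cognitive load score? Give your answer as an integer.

Original: 5 × 1 + 5 × 3 = 5 + 15 = 20.
Redesigned: 4 × 1 + 5 × 3 = 4 + 15 = 19.
Reduction = 20 − 19 = 1.

1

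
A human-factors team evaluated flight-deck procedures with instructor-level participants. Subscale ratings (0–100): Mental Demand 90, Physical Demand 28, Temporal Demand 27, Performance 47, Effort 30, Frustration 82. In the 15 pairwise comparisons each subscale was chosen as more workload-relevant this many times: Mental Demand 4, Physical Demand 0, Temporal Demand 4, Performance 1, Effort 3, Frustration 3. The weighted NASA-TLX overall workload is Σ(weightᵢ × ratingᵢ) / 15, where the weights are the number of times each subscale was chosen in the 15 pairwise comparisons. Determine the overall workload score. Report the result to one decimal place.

The tallies are the weights (they sum to 15).
Weighted sum = 4·90 + 0·28 + 4·27 + 1·47 + 3·30 + 3·82
            = 360 + 0 + 108 + 47 + 90 + 246 = 851.
Overall workload = 851 / 15 = 56.7333 ≈ 56.7.

56.7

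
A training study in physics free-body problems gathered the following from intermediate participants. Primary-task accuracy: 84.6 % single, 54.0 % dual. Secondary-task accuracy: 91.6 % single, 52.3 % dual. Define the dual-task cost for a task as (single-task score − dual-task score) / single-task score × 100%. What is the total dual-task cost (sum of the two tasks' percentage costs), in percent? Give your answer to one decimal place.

79.1

Primary cost = (84.6 − 54.0) / 84.6 × 100% = 36.1702%.
Secondary cost = (91.6 − 52.3) / 91.6 × 100% = 42.9039%.
Total = 36.1702% + 42.9039% = 79.0741% ≈ 79.1%.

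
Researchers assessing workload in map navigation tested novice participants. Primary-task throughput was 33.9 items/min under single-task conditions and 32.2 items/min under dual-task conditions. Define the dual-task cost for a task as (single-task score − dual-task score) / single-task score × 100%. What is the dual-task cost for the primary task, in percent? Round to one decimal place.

5.0

Cost = (33.9 − 32.2) / 33.9 × 100%
     = 1.7000 / 33.9 × 100% = 5.0147%.
≈ 5.0%.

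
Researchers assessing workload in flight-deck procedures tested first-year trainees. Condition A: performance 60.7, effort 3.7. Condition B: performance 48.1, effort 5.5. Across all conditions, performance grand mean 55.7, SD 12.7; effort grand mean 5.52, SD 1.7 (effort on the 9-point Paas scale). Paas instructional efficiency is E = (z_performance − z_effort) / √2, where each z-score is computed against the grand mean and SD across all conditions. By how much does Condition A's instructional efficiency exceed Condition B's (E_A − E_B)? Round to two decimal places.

Condition A: z_P = (60.7 − 55.7)/12.7 = 0.3937; z_E = (3.7 − 5.52)/1.7 = -1.0706; E_A = (0.3937 − (-1.0706))/√2 = 1.0354.
Condition B: z_P = (48.1 − 55.7)/12.7 = -0.5984; z_E = (5.5 − 5.52)/1.7 = -0.0118; E_B = (-0.5984 − (-0.0118))/√2 = -0.4148.
E_A − E_B = 1.0354 − (-0.4148) = 1.4502 ≈ 1.45.

1.45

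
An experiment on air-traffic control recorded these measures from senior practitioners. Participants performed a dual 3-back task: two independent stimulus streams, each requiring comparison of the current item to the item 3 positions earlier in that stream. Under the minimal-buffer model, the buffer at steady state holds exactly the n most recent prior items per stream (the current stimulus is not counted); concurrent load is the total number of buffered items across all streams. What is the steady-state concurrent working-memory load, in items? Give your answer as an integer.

Each stream's buffer holds its 3 most recent prior items.
Two independent streams: 2 × 3 = 6 buffered items at steady state.

6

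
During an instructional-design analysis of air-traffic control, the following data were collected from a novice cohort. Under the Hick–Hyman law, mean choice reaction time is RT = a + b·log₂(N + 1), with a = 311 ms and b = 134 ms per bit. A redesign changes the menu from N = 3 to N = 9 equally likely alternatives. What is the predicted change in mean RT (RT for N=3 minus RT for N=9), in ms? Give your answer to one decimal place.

-177.1

RT(3) = 311 + 134·log₂(4) = 311 + 134·2.0000 = 579.0000 ms.
RT(9) = 311 + 134·log₂(10) = 311 + 134·3.3219 = 756.1346 ms.
Difference = 579.0000 − 756.1346 = -177.1346 ≈ -177.1 ms.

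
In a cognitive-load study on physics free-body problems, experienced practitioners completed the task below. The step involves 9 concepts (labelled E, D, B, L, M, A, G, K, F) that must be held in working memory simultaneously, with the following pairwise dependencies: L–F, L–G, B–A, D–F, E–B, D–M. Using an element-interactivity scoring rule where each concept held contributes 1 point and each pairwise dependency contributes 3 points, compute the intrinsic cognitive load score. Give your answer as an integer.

27

Count of concepts held simultaneously: 9.
Count of pairwise dependencies listed: 6.
Element contribution: 9 × 1 = 9.
Interaction contribution: 6 × 3 = 18.
Intrinsic load = 9 + 18 = 27.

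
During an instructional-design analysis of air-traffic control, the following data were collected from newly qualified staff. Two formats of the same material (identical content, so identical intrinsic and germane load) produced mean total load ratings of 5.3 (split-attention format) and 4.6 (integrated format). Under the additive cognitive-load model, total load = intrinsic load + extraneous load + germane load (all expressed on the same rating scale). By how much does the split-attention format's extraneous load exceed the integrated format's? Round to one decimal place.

0.7

Intrinsic and germane load are equal across formats, so the difference in total load equals the difference in extraneous load.
Extraneous-load difference = 5.3 − 4.6 = 0.7.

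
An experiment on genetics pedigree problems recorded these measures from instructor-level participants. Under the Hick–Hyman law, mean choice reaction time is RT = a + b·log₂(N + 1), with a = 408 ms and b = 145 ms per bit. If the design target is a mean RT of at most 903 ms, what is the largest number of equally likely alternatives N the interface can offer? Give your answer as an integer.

Set 408 + 145·log₂(N + 1) ≤ 903.
log₂(N + 1) ≤ (903 − 408) / 145 = 3.4138.
N + 1 ≤ 2^3.4138 = 10.6575.
N ≤ 9.6575, so the largest integer N is 9.

9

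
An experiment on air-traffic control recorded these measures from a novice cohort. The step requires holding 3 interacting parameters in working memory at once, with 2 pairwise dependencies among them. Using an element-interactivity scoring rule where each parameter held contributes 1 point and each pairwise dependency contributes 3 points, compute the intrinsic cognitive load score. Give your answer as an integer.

Element contribution: 3 × 1 = 3.
Interaction contribution: 2 × 3 = 6.
Intrinsic load = 3 + 6 = 9.

9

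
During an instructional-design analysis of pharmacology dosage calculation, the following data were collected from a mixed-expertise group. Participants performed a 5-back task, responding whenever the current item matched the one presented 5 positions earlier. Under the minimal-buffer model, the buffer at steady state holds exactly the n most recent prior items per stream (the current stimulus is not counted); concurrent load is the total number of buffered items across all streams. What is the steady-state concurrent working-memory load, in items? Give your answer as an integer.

The buffer holds the 5 most recent prior items.
Steady-state concurrent load = 5 items.

5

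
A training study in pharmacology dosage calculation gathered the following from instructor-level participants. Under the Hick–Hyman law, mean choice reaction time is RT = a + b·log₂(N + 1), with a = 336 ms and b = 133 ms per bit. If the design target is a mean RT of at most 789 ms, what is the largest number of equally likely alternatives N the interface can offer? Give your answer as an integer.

Set 336 + 133·log₂(N + 1) ≤ 789.
log₂(N + 1) ≤ (789 − 336) / 133 = 3.4060.
N + 1 ≤ 2^3.4060 = 10.6001.
N ≤ 9.6001, so the largest integer N is 9.

9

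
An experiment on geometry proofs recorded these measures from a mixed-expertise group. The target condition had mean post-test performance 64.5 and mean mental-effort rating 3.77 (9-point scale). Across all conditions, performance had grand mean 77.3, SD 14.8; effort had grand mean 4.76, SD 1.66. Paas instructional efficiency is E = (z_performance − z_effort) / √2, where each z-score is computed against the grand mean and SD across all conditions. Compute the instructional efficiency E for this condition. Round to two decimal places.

-0.19

z_performance = (64.5 − 77.3) / 14.8 = -12.8000 / 14.8 = -0.8649.
z_effort = (3.77 − 4.76) / 1.66 = -0.9900 / 1.66 = -0.5964.
z_P − z_E = -0.8649 − (-0.5964) = -0.2685.
E = -0.2685 / √2 = -0.2685 / 1.41421 = -0.1899 ≈ -0.19.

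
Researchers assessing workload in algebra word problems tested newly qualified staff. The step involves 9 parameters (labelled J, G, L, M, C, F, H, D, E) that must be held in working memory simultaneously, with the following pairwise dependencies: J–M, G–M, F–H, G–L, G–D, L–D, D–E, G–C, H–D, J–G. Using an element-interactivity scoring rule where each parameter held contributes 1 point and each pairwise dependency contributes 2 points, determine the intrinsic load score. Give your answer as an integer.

Count of parameters held simultaneously: 9.
Count of pairwise dependencies listed: 10.
Element contribution: 9 × 1 = 9.
Interaction contribution: 10 × 2 = 20.
Intrinsic load = 9 + 20 = 29.

29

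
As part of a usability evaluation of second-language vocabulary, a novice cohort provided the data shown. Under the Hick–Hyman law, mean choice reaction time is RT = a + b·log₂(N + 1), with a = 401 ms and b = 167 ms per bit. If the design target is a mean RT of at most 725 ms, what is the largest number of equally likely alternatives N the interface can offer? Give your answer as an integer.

Set 401 + 167·log₂(N + 1) ≤ 725.
log₂(N + 1) ≤ (725 − 401) / 167 = 1.9401.
N + 1 ≤ 2^1.9401 = 3.8373.
N ≤ 2.8373, so the largest integer N is 2.

2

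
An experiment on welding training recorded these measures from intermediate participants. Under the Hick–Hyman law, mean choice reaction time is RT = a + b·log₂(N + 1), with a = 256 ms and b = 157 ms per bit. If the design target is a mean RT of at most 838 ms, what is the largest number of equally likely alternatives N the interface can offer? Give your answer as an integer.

Set 256 + 157·log₂(N + 1) ≤ 838.
log₂(N + 1) ≤ (838 − 256) / 157 = 3.7070.
N + 1 ≤ 2^3.7070 = 13.0592.
N ≤ 12.0592, so the largest integer N is 12.

12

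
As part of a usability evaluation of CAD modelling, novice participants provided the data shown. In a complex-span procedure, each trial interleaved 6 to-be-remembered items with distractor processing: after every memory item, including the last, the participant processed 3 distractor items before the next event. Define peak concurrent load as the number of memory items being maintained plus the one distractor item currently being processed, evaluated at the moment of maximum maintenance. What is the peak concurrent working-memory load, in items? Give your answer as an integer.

Maintenance is greatest during the distractor(s) after memory item 6: all 6 memory items are being held.
One distractor item is concurrently being processed.
Peak concurrent load = 6 + 1 = 7 items.

7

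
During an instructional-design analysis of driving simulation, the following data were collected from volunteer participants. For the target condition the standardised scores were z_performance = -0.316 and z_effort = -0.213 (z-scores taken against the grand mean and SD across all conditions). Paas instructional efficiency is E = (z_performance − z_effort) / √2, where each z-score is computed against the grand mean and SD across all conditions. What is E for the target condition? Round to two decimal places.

-0.07

z_P − z_E = -0.316 − (-0.213) = -0.1030.
E = -0.1030 / √2 = -0.1030 / 1.41421 = -0.0728 ≈ -0.07.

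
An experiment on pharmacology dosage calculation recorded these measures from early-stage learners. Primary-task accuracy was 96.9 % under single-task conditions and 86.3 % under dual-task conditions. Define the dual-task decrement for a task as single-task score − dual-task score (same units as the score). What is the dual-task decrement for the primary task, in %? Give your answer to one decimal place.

Decrement = 96.9 − 86.3 = 10.6000 % ≈ 10.6 %.

10.6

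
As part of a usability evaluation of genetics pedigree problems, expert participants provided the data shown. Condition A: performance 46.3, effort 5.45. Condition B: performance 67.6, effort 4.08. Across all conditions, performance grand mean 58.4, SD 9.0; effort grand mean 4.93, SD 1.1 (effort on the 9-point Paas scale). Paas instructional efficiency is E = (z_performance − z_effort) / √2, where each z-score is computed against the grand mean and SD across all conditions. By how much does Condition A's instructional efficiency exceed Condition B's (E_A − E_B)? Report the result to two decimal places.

Condition A: z_P = (46.3 − 58.4)/9.0 = -1.3444; z_E = (5.45 − 4.93)/1.1 = 0.4727; E_A = (-1.3444 − 0.4727)/√2 = -1.2849.
Condition B: z_P = (67.6 − 58.4)/9.0 = 1.0222; z_E = (4.08 − 4.93)/1.1 = -0.7727; E_B = (1.0222 − (-0.7727))/√2 = 1.2692.
E_A − E_B = -1.2849 − 1.2692 = -2.5541 ≈ -2.55.

-2.55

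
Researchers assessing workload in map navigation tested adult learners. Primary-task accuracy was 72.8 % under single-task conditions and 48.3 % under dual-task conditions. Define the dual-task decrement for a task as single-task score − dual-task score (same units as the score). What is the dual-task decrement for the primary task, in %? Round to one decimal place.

24.5

Decrement = 72.8 − 48.3 = 24.5000 % ≈ 24.5 %.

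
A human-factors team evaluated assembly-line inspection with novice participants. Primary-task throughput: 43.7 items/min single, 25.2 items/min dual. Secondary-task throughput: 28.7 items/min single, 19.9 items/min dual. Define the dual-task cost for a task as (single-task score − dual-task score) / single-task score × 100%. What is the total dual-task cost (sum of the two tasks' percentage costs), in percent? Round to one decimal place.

73.0

Primary cost = (43.7 − 25.2) / 43.7 × 100% = 42.3341%.
Secondary cost = (28.7 − 19.9) / 28.7 × 100% = 30.6620%.
Total = 42.3341% + 30.6620% = 72.9961% ≈ 73.0%.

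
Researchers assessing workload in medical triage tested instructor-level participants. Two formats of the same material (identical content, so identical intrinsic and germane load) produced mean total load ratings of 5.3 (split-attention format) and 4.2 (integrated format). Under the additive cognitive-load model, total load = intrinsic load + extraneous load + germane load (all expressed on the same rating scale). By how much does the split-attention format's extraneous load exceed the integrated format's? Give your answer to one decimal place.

Intrinsic and germane load are equal across formats, so the difference in total load equals the difference in extraneous load.
Extraneous-load difference = 5.3 − 4.2 = 1.1.

1.1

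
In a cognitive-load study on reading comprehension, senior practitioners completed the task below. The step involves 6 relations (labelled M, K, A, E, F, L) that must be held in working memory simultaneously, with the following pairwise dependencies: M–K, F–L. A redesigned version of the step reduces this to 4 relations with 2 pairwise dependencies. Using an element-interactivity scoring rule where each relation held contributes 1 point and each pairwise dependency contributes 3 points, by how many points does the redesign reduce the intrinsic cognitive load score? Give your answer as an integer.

2

Original: 6 × 1 + 2 × 3 = 6 + 6 = 12.
Redesigned: 4 × 1 + 2 × 3 = 4 + 6 = 10.
Reduction = 12 − 10 = 2.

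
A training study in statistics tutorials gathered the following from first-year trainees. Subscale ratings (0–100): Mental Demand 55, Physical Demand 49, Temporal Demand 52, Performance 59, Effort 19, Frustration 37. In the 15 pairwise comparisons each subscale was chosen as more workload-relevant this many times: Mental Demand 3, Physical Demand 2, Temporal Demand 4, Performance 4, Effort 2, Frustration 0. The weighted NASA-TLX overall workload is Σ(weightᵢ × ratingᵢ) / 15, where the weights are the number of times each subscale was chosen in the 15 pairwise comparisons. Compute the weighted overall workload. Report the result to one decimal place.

49.7

The tallies are the weights (they sum to 15).
Weighted sum = 3·55 + 2·49 + 4·52 + 4·59 + 2·19 + 0·37
            = 165 + 98 + 208 + 236 + 38 + 0 = 745.
Overall workload = 745 / 15 = 49.6667 ≈ 49.7.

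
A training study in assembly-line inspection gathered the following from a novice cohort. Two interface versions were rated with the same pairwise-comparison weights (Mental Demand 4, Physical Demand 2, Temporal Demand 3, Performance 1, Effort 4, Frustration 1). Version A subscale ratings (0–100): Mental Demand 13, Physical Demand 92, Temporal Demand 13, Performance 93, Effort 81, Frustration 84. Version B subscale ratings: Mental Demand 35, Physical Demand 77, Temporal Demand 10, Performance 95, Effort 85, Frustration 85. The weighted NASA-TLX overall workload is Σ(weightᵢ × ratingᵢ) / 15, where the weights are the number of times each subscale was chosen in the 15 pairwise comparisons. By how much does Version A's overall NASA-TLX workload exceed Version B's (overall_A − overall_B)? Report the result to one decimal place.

-4.5

Version A weighted sum = 4·13 + 2·92 + 3·13 + 1·93 + 4·81 + 1·84 = 52 + 184 + 39 + 93 + 324 + 84 = 776; overall_A = 776/15 = 51.7333.
Version B weighted sum = 4·35 + 2·77 + 3·10 + 1·95 + 4·85 + 1·85 = 140 + 154 + 30 + 95 + 340 + 85 = 844; overall_B = 844/15 = 56.2667.
Difference = 51.7333 − 56.2667 = -4.5334 ≈ -4.5.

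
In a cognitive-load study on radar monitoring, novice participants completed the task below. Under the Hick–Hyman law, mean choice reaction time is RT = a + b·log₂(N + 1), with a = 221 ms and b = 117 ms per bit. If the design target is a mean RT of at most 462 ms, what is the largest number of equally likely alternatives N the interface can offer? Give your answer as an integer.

3

Set 221 + 117·log₂(N + 1) ≤ 462.
log₂(N + 1) ≤ (462 − 221) / 117 = 2.0598.
N + 1 ≤ 2^2.0598 = 4.1693.
N ≤ 3.1693, so the largest integer N is 3.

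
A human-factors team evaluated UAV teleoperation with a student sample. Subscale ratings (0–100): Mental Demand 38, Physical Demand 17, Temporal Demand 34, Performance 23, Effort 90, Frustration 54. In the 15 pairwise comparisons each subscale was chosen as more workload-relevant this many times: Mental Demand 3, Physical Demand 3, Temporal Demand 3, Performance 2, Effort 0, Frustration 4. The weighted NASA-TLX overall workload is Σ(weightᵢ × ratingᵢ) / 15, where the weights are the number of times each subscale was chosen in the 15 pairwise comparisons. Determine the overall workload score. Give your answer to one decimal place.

35.3

The tallies are the weights (they sum to 15).
Weighted sum = 3·38 + 3·17 + 3·34 + 2·23 + 0·90 + 4·54
            = 114 + 51 + 102 + 46 + 0 + 216 = 529.
Overall workload = 529 / 15 = 35.2667 ≈ 35.3.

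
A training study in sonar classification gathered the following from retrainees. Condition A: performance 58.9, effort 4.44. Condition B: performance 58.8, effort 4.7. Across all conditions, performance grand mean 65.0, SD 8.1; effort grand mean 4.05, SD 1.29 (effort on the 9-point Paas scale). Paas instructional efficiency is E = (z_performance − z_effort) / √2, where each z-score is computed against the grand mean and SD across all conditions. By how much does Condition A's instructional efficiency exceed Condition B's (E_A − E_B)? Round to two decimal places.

0.15

Condition A: z_P = (58.9 − 65.0)/8.1 = -0.7531; z_E = (4.44 − 4.05)/1.29 = 0.3023; E_A = (-0.7531 − 0.3023)/√2 = -0.7463.
Condition B: z_P = (58.8 − 65.0)/8.1 = -0.7654; z_E = (4.7 − 4.05)/1.29 = 0.5039; E_B = (-0.7654 − 0.5039)/√2 = -0.8975.
E_A − E_B = -0.7463 − (-0.8975) = 0.1512 ≈ 0.15.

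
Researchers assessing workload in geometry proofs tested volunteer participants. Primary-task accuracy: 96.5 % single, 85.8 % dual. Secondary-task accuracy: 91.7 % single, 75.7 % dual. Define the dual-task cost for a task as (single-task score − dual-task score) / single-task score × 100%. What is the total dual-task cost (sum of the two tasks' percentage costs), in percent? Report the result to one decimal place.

Primary cost = (96.5 − 85.8) / 96.5 × 100% = 11.0881%.
Secondary cost = (91.7 − 75.7) / 91.7 × 100% = 17.4482%.
Total = 11.0881% + 17.4482% = 28.5363% ≈ 28.5%.

28.5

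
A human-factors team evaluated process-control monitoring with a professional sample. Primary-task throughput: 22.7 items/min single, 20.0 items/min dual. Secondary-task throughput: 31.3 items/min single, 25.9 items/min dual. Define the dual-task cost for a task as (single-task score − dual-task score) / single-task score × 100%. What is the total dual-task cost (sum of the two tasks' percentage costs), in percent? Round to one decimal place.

29.1

Primary cost = (22.7 − 20.0) / 22.7 × 100% = 11.8943%.
Secondary cost = (31.3 − 25.9) / 31.3 × 100% = 17.2524%.
Total = 11.8943% + 17.2524% = 29.1467% ≈ 29.1%.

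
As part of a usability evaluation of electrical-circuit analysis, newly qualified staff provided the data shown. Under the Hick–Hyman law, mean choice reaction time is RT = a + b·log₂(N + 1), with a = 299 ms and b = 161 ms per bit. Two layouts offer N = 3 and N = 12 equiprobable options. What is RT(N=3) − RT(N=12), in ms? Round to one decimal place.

-273.8

RT(3) = 299 + 161·log₂(4) = 299 + 161·2.0000 = 621.0000 ms.
RT(12) = 299 + 161·log₂(13) = 299 + 161·3.7004 = 894.7644 ms.
Difference = 621.0000 − 894.7644 = -273.7644 ≈ -273.8 ms.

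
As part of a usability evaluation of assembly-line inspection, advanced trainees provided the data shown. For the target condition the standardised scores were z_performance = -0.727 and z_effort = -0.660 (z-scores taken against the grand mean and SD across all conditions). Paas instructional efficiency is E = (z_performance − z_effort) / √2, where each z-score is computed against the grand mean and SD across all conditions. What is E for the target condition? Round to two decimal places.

-0.05

z_P − z_E = -0.727 − (-0.660) = -0.0670.
E = -0.0670 / √2 = -0.0670 / 1.41421 = -0.0474 ≈ -0.05.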